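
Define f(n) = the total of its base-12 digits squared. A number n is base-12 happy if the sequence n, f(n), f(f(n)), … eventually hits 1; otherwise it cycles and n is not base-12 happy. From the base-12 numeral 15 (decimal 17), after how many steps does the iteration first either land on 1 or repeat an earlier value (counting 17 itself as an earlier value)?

17 = (1,5)_12 → 1² + 5² = 26
26 = (2,2)_12 → 2² + 2² = 8
8 = (8)_12 → 8² = 64
64 = (5,4)_12 → 5² + 4² = 41
41 = (3,5)_12 → 3² + 5² = 34
34 = (2,10)_12 → 2² + 10² = 104
104 = (8,8)_12 → 8² + 8² = 128
128 = (10,8)_12 → 10² + 8² = 164
164 = (1,1,8)_12 → 1² + 1² + 8² = 66
66 = (5,6)_12 → 5² + 6² = 61
61 = (5,1)_12 → 5² + 1² = 26  — 26 repeats.
That took 11 steps.

11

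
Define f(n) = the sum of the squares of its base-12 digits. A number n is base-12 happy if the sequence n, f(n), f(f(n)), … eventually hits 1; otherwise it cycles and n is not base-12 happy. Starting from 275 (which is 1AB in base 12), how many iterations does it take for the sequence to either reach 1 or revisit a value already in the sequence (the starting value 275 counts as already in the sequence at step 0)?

275 = (1,10,11)_12 → 1² + 10² + 11² = 222
222 = (1,6,6)_12 → 1² + 6² + 6² = 73
73 = (6,1)_12 → 6² + 1² = 37
37 = (3,1)_12 → 3² + 1² = 10
10 = (10)_12 → 10² = 100
100 = (8,4)_12 → 8² + 4² = 80
80 = (6,8)_12 → 6² + 8² = 100  — 100 repeats.
That took 7 steps.

7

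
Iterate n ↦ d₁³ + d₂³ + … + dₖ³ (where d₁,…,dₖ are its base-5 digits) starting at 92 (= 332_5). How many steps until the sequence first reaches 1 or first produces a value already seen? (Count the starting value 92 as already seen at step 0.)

5

92 = (3,3,2)_5 → 3³ + 3³ + 2³ = 27 + 27 + 8 = 62
62 = (2,2,2)_5 → 2³ + 2³ + 2³ = 8 + 8 + 8 = 24
24 = (4,4)_5 → 4³ + 4³ = 64 + 64 = 128
128 = (1,0,0,3)_5 → 1³ + 0³ + 0³ + 3³ = 1 + 0 + 0 + 27 = 28
28 = (1,0,3)_5 → 1³ + 0³ + 3³ = 1 + 0 + 27 = 28  — 28 repeats.
That took 5 steps.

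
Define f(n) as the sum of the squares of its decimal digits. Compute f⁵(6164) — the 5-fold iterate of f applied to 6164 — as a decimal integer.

4

6164 → 6² + 1² + 6² + 4² = 89
89 → 8² + 9² = 145
145 → 1² + 4² + 5² = 42
42 → 4² + 2² = 20
20 → 2² + 0² = 4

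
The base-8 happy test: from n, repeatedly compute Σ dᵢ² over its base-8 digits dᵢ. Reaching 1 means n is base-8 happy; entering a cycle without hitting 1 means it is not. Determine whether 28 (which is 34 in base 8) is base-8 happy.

not base-8 happy

28 = (3,4)_8 → 3² + 4² = 9 + 16 = 25
25 = (3,1)_8 → 3² + 1² = 9 + 1 = 10
10 = (1,2)_8 → 1² + 2² = 1 + 4 = 5
5 = (5)_8 → 5² = 25  — 25 already seen; the sequence cycles without reaching 1.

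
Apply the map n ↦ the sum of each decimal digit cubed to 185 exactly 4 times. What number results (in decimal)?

881

185 → 1³ + 8³ + 5³ = 1 + 512 + 125 = 638
638 → 6³ + 3³ + 8³ = 216 + 27 + 512 = 755
755 → 7³ + 5³ + 5³ = 343 + 125 + 125 = 593
593 → 5³ + 9³ + 3³ = 125 + 729 + 27 = 881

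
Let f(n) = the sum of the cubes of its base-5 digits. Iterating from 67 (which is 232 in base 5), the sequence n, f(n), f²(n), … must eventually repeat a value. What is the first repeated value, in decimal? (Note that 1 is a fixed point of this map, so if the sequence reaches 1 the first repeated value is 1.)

67 = (2,3,2)_5 → 43
43 = (1,3,3)_5 → 55
55 = (2,1,0)_5 → 9
9 = (1,4)_5 → 65
65 = (2,3,0)_5 → 35
35 = (1,2,0)_5 → 9  — 9 already appeared earlier.

9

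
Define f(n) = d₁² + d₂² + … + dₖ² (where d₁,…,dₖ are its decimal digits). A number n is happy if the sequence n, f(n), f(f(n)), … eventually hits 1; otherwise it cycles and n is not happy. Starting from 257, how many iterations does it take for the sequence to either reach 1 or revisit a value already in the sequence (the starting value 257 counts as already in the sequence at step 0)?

257 → 2² + 5² + 7² = 4 + 25 + 49 = 78
78 → 7² + 8² = 49 + 64 = 113
113 → 1² + 1² + 3² = 1 + 1 + 9 = 11
11 → 1² + 1² = 1 + 1 = 2
2 → 2² = 4
4 → 4² = 16
16 → 1² + 6² = 1 + 36 = 37
37 → 3² + 7² = 9 + 49 = 58
58 → 5² + 8² = 25 + 64 = 89
89 → 8² + 9² = 64 + 81 = 145
145 → 1² + 4² + 5² = 1 + 16 + 25 = 42
42 → 4² + 2² = 16 + 4 = 20
20 → 2² + 0² = 4 + 0 = 4  — 4 repeats.
That took 13 steps.

13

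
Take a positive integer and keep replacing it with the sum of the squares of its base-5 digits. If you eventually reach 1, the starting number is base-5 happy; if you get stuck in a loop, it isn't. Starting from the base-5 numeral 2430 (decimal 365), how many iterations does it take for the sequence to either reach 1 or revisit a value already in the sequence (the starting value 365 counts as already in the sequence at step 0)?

4

365 = (2,4,3,0)_5 → 2² + 4² + 3² + 0² = 4 + 16 + 9 + 0 = 29
29 = (1,0,4)_5 → 1² + 0² + 4² = 1 + 0 + 16 = 17
17 = (3,2)_5 → 3² + 2² = 9 + 4 = 13
13 = (2,3)_5 → 2² + 3² = 4 + 9 = 13  — 13 repeats.
That took 4 steps.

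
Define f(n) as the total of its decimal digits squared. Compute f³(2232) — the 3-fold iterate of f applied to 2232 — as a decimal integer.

25

2232 → 2² + 2² + 3² + 2² = 21
21 → 2² + 1² = 5
5 → 5² = 25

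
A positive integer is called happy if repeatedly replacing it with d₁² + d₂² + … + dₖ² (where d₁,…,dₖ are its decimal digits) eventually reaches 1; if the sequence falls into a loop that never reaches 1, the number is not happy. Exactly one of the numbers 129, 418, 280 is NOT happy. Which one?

418

129: 129 → 86 → 100 → 1  — reaches 1 (happy)
418: 418 → 81 → 65 → 61 → 37 → 58 → 89 → 145 → 42 → 20 → 4 → 16 → 37  — repeats 37 (not happy)
280: 280 → 68 → 100 → 1  — reaches 1 (happy)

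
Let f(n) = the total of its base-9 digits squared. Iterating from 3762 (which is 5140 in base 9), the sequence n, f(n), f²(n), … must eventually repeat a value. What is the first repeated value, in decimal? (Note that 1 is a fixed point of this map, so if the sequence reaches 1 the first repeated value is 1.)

74

3762 = (5,1,4,0)_9 → 42
42 = (4,6)_9 → 52
52 = (5,7)_9 → 74
74 = (8,2)_9 → 68
68 = (7,5)_9 → 74  — 74 already appeared earlier.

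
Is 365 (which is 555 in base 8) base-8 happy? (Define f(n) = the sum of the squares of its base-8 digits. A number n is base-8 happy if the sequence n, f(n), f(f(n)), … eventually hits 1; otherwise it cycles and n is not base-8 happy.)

not base-8 happy

365 = (5,5,5)_8 → 5² + 5² + 5² = 25 + 25 + 25 = 75
75 = (1,1,3)_8 → 1² + 1² + 3² = 1 + 1 + 9 = 11
11 = (1,3)_8 → 1² + 3² = 1 + 9 = 10
10 = (1,2)_8 → 1² + 2² = 1 + 4 = 5
5 = (5)_8 → 5² = 25
25 = (3,1)_8 → 3² + 1² = 9 + 1 = 10  — 10 already seen; the sequence cycles without reaching 1.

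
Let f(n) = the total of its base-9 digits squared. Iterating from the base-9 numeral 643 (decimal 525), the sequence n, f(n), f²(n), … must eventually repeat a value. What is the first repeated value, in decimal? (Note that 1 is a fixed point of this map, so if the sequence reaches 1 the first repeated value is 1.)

65

525 = (6,4,3)_9 → 6² + 4² + 3² = 36 + 16 + 9 = 61
61 = (6,7)_9 → 6² + 7² = 36 + 49 = 85
85 = (1,0,4)_9 → 1² + 0² + 4² = 1 + 0 + 16 = 17
17 = (1,8)_9 → 1² + 8² = 1 + 64 = 65
65 = (7,2)_9 → 7² + 2² = 49 + 4 = 53
53 = (5,8)_9 → 5² + 8² = 25 + 64 = 89
89 = (1,0,8)_9 → 1² + 0² + 8² = 1 + 0 + 64 = 65  — 65 already appeared earlier.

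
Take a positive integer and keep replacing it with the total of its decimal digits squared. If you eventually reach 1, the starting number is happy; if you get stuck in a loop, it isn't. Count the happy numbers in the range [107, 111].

1

107: 107 → 50 → 25 → 29 → 85 → 89 → 145 → 42 → 20 → 4 → 16 → 37 → 58 → 89  — not happy
108: 108 → 65 → 61 → 37 → 58 → 89 → 145 → 42 → 20 → 4 → 16 → 37  — not happy
109: 109 → 82 → 68 → 100 → 1  — happy
110: 110 → 2 → 4 → 16 → 37 → 58 → 89 → 145 → 42 → 20 → 4  — not happy
111: 111 → 3 → 9 → 81 → 65 → 61 → 37 → 58 → 89 → 145 → 42 → 20 → 4 → 16 → 37  — not happy
happy: 109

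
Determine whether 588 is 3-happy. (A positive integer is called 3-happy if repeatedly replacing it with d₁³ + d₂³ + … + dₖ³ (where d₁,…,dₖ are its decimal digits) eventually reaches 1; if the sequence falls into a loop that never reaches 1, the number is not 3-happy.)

588 → 5³ + 8³ + 8³ = 125 + 512 + 512 = 1149
1149 → 1³ + 1³ + 4³ + 9³ = 1 + 1 + 64 + 729 = 795
795 → 7³ + 9³ + 5³ = 343 + 729 + 125 = 1197
1197 → 1³ + 1³ + 9³ + 7³ = 1 + 1 + 729 + 343 = 1074
1074 → 1³ + 0³ + 7³ + 4³ = 1 + 0 + 343 + 64 = 408
408 → 4³ + 0³ + 8³ = 64 + 0 + 512 = 576
576 → 5³ + 7³ + 6³ = 125 + 343 + 216 = 684
684 → 6³ + 8³ + 4³ = 216 + 512 + 64 = 792
792 → 7³ + 9³ + 2³ = 343 + 729 + 8 = 1080
1080 → 1³ + 0³ + 8³ + 0³ = 1 + 0 + 512 + 0 = 513
513 → 5³ + 1³ + 3³ = 125 + 1 + 27 = 153
153 → 1³ + 5³ + 3³ = 1 + 125 + 27 = 153  — 153 already seen; the sequence cycles without reaching 1.

not 3-happy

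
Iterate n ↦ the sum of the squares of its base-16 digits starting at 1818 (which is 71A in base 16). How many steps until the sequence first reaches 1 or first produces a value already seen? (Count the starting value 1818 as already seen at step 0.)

1818 = (7,1,10)_16 → 7² + 1² + 10² = 150
150 = (9,6)_16 → 9² + 6² = 117
117 = (7,5)_16 → 7² + 5² = 74
74 = (4,10)_16 → 4² + 10² = 116
116 = (7,4)_16 → 7² + 4² = 65
65 = (4,1)_16 → 4² + 1² = 17
17 = (1,1)_16 → 1² + 1² = 2
2 = (2)_16 → 2² = 4
4 = (4)_16 → 4² = 16
16 = (1,0)_16 → 1² + 0² = 1  — reached 1.
That took 10 steps.

10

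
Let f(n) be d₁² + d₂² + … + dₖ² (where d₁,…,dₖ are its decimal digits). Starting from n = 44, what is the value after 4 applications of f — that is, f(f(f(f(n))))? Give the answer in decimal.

1

44 → 4² + 4² = 16 + 16 = 32
32 → 3² + 2² = 9 + 4 = 13
13 → 1² + 3² = 1 + 9 = 10
10 → 1² + 0² = 1 + 0 = 1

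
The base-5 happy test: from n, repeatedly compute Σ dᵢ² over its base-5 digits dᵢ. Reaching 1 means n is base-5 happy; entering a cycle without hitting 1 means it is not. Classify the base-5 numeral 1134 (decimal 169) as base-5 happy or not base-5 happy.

169 = (1,1,3,4)_5 → 1² + 1² + 3² + 4² = 27
27 = (1,0,2)_5 → 1² + 0² + 2² = 5
5 = (1,0)_5 → 1² + 0² = 1  — reached 1.

base-5 happy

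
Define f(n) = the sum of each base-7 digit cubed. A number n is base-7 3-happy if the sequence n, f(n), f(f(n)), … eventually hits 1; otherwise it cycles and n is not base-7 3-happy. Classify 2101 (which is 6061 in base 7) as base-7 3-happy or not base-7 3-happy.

base-7 3-happy

2101 = (6,0,6,1)_7 → 6³ + 0³ + 6³ + 1³ = 433
433 = (1,1,5,6)_7 → 1³ + 1³ + 5³ + 6³ = 343
343 = (1,0,0,0)_7 → 1³ + 0³ + 0³ + 0³ = 1  — reached 1.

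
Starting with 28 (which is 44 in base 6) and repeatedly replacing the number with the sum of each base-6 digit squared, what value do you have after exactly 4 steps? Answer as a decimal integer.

26

28 = (4,4)_6 → 4² + 4² = 32
32 = (5,2)_6 → 5² + 2² = 29
29 = (4,5)_6 → 4² + 5² = 41
41 = (1,0,5)_6 → 1² + 0² + 5² = 26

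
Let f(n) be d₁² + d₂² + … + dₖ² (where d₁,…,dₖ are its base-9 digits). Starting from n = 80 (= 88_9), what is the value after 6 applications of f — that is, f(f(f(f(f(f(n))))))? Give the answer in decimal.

50

80 = (8,8)_9 → 8² + 8² = 64 + 64 = 128
128 = (1,5,2)_9 → 1² + 5² + 2² = 1 + 25 + 4 = 30
30 = (3,3)_9 → 3² + 3² = 9 + 9 = 18
18 = (2,0)_9 → 2² + 0² = 4 + 0 = 4
4 = (4)_9 → 4² = 16
16 = (1,7)_9 → 1² + 7² = 1 + 49 = 50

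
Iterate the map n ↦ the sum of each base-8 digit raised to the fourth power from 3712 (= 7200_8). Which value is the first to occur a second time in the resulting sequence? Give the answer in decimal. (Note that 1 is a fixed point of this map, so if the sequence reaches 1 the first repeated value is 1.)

3712 = (7,2,0,0)_8 → 7⁴ + 2⁴ + 0⁴ + 0⁴ = 2401 + 16 + 0 + 0 = 2417
2417 = (4,5,6,1)_8 → 4⁴ + 5⁴ + 6⁴ + 1⁴ = 256 + 625 + 1296 + 1 = 2178
2178 = (4,2,0,2)_8 → 4⁴ + 2⁴ + 0⁴ + 2⁴ = 256 + 16 + 0 + 16 = 288
288 = (4,4,0)_8 → 4⁴ + 4⁴ + 0⁴ = 256 + 256 + 0 = 512
512 = (1,0,0,0)_8 → 1⁴ + 0⁴ + 0⁴ + 0⁴ = 1 + 0 + 0 + 0 = 1  — reached the fixed point 1.
1 → 1, so 1 is the first repeated value.

1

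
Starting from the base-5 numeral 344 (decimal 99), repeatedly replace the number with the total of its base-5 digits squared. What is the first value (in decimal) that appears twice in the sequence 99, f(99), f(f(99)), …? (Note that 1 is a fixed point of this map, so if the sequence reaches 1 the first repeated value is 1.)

99 = (3,4,4)_5 → 3² + 4² + 4² = 9 + 16 + 16 = 41
41 = (1,3,1)_5 → 1² + 3² + 1² = 1 + 9 + 1 = 11
11 = (2,1)_5 → 2² + 1² = 4 + 1 = 5
5 = (1,0)_5 → 1² + 0² = 1 + 0 = 1  — reached the fixed point 1.
1 → 1, so 1 is the first repeated value.

1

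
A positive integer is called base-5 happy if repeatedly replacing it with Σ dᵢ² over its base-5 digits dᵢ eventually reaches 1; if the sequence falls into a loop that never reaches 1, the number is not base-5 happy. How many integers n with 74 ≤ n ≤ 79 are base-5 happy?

1

74: 74 → 36 → 6 → 2 → 4 → 16 → 10 → 4  — not base-5 happy
75: 75 → 9 → 17 → 13 → 13  — not base-5 happy
76: 76 → 10 → 4 → 16 → 10  — not base-5 happy
77: 77 → 13 → 13  — not base-5 happy
78: 78 → 18 → 18  — not base-5 happy
79: 79 → 25 → 1  — base-5 happy
base-5 happy: 79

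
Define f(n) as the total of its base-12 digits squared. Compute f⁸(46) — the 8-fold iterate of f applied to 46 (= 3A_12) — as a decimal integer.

5

46 = (3,10)_12 → 109
109 = (9,1)_12 → 82
82 = (6,10)_12 → 136
136 = (11,4)_12 → 137
137 = (11,5)_12 → 146
146 = (1,0,2)_12 → 5
5 = (5)_12 → 25
25 = (2,1)_12 → 5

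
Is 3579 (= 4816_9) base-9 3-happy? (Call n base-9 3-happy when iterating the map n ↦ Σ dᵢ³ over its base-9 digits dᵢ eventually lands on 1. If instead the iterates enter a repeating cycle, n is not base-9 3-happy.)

3579 = (4,8,1,6)_9 → 4³ + 8³ + 1³ + 6³ = 64 + 512 + 1 + 216 = 793
793 = (1,0,7,1)_9 → 1³ + 0³ + 7³ + 1³ = 1 + 0 + 343 + 1 = 345
345 = (4,2,3)_9 → 4³ + 2³ + 3³ = 64 + 8 + 27 = 99
99 = (1,2,0)_9 → 1³ + 2³ + 0³ = 1 + 8 + 0 = 9
9 = (1,0)_9 → 1³ + 0³ = 1 + 0 = 1  — reached 1.

base-9 3-happy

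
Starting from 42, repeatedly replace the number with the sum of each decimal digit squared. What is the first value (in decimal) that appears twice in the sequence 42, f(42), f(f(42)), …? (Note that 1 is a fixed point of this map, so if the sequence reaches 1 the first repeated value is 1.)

42

42 → 4² + 2² = 16 + 4 = 20
20 → 2² + 0² = 4 + 0 = 4
4 → 4² = 16
16 → 1² + 6² = 1 + 36 = 37
37 → 3² + 7² = 9 + 49 = 58
58 → 5² + 8² = 25 + 64 = 89
89 → 8² + 9² = 64 + 81 = 145
145 → 1² + 4² + 5² = 1 + 16 + 25 = 42  — 42 already appeared earlier.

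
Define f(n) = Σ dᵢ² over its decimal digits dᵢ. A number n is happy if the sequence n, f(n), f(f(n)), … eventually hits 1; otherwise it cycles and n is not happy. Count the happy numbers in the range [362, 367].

362: 362 → 49 → 97 → 130 → 10 → 1  (reaches 1)
363: 363 → 54 → 41 → 17 → 50 → 25 → 29 → 85 → 89 → 145 → 42 → 20 → 4 → 16 → 37 → 58 → 89  (repeats 89)
364: 364 → 61 → 37 → 58 → 89 → 145 → 42 → 20 → 4 → 16 → 37  (repeats 37)
365: 365 → 70 → 49 → 97 → 130 → 10 → 1  (reaches 1)
366: 366 → 81 → 65 → 61 → 37 → 58 → 89 → 145 → 42 → 20 → 4 → 16 → 37  (repeats 37)
367: 367 → 94 → 97 → 130 → 10 → 1  (reaches 1)
happy: 362, 365, 367

3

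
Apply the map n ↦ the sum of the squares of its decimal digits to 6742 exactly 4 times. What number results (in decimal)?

16

6742 → 105
105 → 26
26 → 40
40 → 16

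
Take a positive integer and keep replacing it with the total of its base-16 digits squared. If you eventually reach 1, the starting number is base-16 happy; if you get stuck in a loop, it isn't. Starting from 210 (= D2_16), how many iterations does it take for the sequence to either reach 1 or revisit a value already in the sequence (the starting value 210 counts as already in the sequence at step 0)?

210 = (13,2)_16 → 13² + 2² = 169 + 4 = 173
173 = (10,13)_16 → 10² + 13² = 100 + 169 = 269
269 = (1,0,13)_16 → 1² + 0² + 13² = 1 + 0 + 169 = 170
170 = (10,10)_16 → 10² + 10² = 100 + 100 = 200
200 = (12,8)_16 → 12² + 8² = 144 + 64 = 208
208 = (13,0)_16 → 13² + 0² = 169 + 0 = 169
169 = (10,9)_16 → 10² + 9² = 100 + 81 = 181
181 = (11,5)_16 → 11² + 5² = 121 + 25 = 146
146 = (9,2)_16 → 9² + 2² = 81 + 4 = 85
85 = (5,5)_16 → 5² + 5² = 25 + 25 = 50
50 = (3,2)_16 → 3² + 2² = 9 + 4 = 13
13 = (13)_16 → 13² = 169  — 169 repeats.
That took 12 steps.

12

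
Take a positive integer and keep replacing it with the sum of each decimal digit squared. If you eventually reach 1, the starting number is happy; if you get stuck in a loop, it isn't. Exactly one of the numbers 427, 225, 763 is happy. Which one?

763

427: 427 → 69 → 117 → 51 → 26 → 40 → 16 → 37 → 58 → 89 → 145 → 42 → 20 → 4 → 16  — repeats 16 (not happy)
225: 225 → 33 → 18 → 65 → 61 → 37 → 58 → 89 → 145 → 42 → 20 → 4 → 16 → 37  — repeats 37 (not happy)
763: 763 → 94 → 97 → 130 → 10 → 1  — reaches 1 (happy)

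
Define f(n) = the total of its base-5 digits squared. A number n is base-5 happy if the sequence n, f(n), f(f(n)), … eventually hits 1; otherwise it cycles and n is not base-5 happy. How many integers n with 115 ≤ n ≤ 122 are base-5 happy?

115: 115 → 25 → 1  — base-5 happy
116: 116 → 26 → 2 → 4 → 16 → 10 → 4  — not base-5 happy
117: 117 → 29 → 17 → 13 → 13  — not base-5 happy
118: 118 → 34 → 18 → 18  — not base-5 happy
119: 119 → 41 → 11 → 5 → 1  — base-5 happy
120: 120 → 32 → 6 → 2 → 4 → 16 → 10 → 4  — not base-5 happy
121: 121 → 33 → 11 → 5 → 1  — base-5 happy
122: 122 → 36 → 6 → 2 → 4 → 16 → 10 → 4  — not base-5 happy
base-5 happy: 115, 119, 121

3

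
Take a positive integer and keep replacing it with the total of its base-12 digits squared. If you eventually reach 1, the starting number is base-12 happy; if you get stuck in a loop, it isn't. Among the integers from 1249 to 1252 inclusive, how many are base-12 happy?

1249: 1249 → 129 → 181 → 11 → 121 → 101 → 89 → 74 → 40 → 25 → 5 → 25  (repeats 25)
1250: 1250 → 132 → 121 → 101 → 89 → 74 → 40 → 25 → 5 → 25  (repeats 25)
1251: 1251 → 137 → 146 → 5 → 25 → 5  (repeats 5)
1252: 1252 → 144 → 1  (reaches 1)
base-12 happy: 1252

1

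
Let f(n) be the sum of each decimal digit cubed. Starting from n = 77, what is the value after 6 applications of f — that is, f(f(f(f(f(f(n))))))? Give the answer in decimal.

77 → 686
686 → 944
944 → 857
857 → 980
980 → 1241
1241 → 74

74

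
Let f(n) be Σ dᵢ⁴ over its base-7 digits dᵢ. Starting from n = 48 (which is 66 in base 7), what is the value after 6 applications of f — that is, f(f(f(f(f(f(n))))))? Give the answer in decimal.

48 = (6,6)_7 → 2592
2592 = (1,0,3,6,2)_7 → 1394
1394 = (4,0,3,1)_7 → 338
338 = (6,6,2)_7 → 2608
2608 = (1,0,4,1,4)_7 → 514
514 = (1,3,3,3)_7 → 244

244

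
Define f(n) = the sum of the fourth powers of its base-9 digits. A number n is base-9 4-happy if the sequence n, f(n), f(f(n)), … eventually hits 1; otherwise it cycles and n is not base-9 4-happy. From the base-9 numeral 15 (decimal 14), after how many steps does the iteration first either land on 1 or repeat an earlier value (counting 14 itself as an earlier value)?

15

14 = (1,5)_9 → 1⁴ + 5⁴ = 1 + 625 = 626
626 = (7,6,5)_9 → 7⁴ + 6⁴ + 5⁴ = 2401 + 1296 + 625 = 4322
4322 = (5,8,3,2)_9 → 5⁴ + 8⁴ + 3⁴ + 2⁴ = 625 + 4096 + 81 + 16 = 4818
4818 = (6,5,4,3)_9 → 6⁴ + 5⁴ + 4⁴ + 3⁴ = 1296 + 625 + 256 + 81 = 2258
2258 = (3,0,7,8)_9 → 3⁴ + 0⁴ + 7⁴ + 8⁴ = 81 + 0 + 2401 + 4096 = 6578
6578 = (1,0,0,1,8)_9 → 1⁴ + 0⁴ + 0⁴ + 1⁴ + 8⁴ = 1 + 0 + 0 + 1 + 4096 = 4098
4098 = (5,5,5,3)_9 → 5⁴ + 5⁴ + 5⁴ + 3⁴ = 625 + 625 + 625 + 81 = 1956
1956 = (2,6,1,3)_9 → 2⁴ + 6⁴ + 1⁴ + 3⁴ = 16 + 1296 + 1 + 81 = 1394
1394 = (1,8,1,8)_9 → 1⁴ + 8⁴ + 1⁴ + 8⁴ = 1 + 4096 + 1 + 4096 = 8194
8194 = (1,2,2,1,4)_9 → 1⁴ + 2⁴ + 2⁴ + 1⁴ + 4⁴ = 1 + 16 + 16 + 1 + 256 = 290
290 = (3,5,2)_9 → 3⁴ + 5⁴ + 2⁴ = 81 + 625 + 16 = 722
722 = (8,8,2)_9 → 8⁴ + 8⁴ + 2⁴ = 4096 + 4096 + 16 = 8208
8208 = (1,2,2,3,0)_9 → 1⁴ + 2⁴ + 2⁴ + 3⁴ + 0⁴ = 1 + 16 + 16 + 81 + 0 = 114
114 = (1,3,6)_9 → 1⁴ + 3⁴ + 6⁴ = 1 + 81 + 1296 = 1378
1378 = (1,8,0,1)_9 → 1⁴ + 8⁴ + 0⁴ + 1⁴ = 1 + 4096 + 0 + 1 = 4098  — 4098 repeats.
That took 15 steps.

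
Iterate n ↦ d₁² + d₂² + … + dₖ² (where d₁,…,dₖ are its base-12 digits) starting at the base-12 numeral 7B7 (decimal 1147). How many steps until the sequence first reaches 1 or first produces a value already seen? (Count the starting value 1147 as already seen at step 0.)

10

1147 = (7,11,7)_12 → 7² + 11² + 7² = 49 + 121 + 49 = 219
219 = (1,6,3)_12 → 1² + 6² + 3² = 1 + 36 + 9 = 46
46 = (3,10)_12 → 3² + 10² = 9 + 100 = 109
109 = (9,1)_12 → 9² + 1² = 81 + 1 = 82
82 = (6,10)_12 → 6² + 10² = 36 + 100 = 136
136 = (11,4)_12 → 11² + 4² = 121 + 16 = 137
137 = (11,5)_12 → 11² + 5² = 121 + 25 = 146
146 = (1,0,2)_12 → 1² + 0² + 2² = 1 + 0 + 4 = 5
5 = (5)_12 → 5² = 25
25 = (2,1)_12 → 2² + 1² = 4 + 1 = 5  — 5 repeats.
That took 10 steps.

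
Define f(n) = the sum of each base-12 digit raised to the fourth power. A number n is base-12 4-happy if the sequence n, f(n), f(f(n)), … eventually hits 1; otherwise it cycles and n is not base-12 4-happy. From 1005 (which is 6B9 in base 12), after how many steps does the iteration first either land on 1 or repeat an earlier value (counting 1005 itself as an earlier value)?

15

1005 = (6,11,9)_12 → 22498
22498 = (1,1,0,2,10)_12 → 10018
10018 = (5,9,6,10)_12 → 18482
18482 = (10,8,4,2)_12 → 14368
14368 = (8,3,9,4)_12 → 10994
10994 = (6,4,4,2)_12 → 1824
1824 = (1,0,8,0)_12 → 4097
4097 = (2,4,5,5)_12 → 1522
1522 = (10,6,10)_12 → 21296
21296 = (1,0,3,10,8)_12 → 14178
14178 = (8,2,5,6)_12 → 6033
6033 = (3,5,10,9)_12 → 17267
17267 = (9,11,10,11)_12 → 45843
45843 = (2,2,6,4,3)_12 → 1665
1665 = (11,6,9)_12 → 22498  — 22498 repeats.
That took 15 steps.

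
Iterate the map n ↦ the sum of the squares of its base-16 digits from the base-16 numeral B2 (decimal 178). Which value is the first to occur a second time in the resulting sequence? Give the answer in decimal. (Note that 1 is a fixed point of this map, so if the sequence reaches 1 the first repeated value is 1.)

178 = (11,2)_16 → 11² + 2² = 121 + 4 = 125
125 = (7,13)_16 → 7² + 13² = 49 + 169 = 218
218 = (13,10)_16 → 13² + 10² = 169 + 100 = 269
269 = (1,0,13)_16 → 1² + 0² + 13² = 1 + 0 + 169 = 170
170 = (10,10)_16 → 10² + 10² = 100 + 100 = 200
200 = (12,8)_16 → 12² + 8² = 144 + 64 = 208
208 = (13,0)_16 → 13² + 0² = 169 + 0 = 169
169 = (10,9)_16 → 10² + 9² = 100 + 81 = 181
181 = (11,5)_16 → 11² + 5² = 121 + 25 = 146
146 = (9,2)_16 → 9² + 2² = 81 + 4 = 85
85 = (5,5)_16 → 5² + 5² = 25 + 25 = 50
50 = (3,2)_16 → 3² + 2² = 9 + 4 = 13
13 = (13)_16 → 13² = 169  — 169 already appeared earlier.

169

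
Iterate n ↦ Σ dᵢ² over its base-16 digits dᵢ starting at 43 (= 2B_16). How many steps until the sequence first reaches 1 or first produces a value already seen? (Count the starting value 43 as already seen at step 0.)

13

43 = (2,11)_16 → 2² + 11² = 125
125 = (7,13)_16 → 7² + 13² = 218
218 = (13,10)_16 → 13² + 10² = 269
269 = (1,0,13)_16 → 1² + 0² + 13² = 170
170 = (10,10)_16 → 10² + 10² = 200
200 = (12,8)_16 → 12² + 8² = 208
208 = (13,0)_16 → 13² + 0² = 169
169 = (10,9)_16 → 10² + 9² = 181
181 = (11,5)_16 → 11² + 5² = 146
146 = (9,2)_16 → 9² + 2² = 85
85 = (5,5)_16 → 5² + 5² = 50
50 = (3,2)_16 → 3² + 2² = 13
13 = (13)_16 → 13² = 169  — 169 repeats.
That took 13 steps.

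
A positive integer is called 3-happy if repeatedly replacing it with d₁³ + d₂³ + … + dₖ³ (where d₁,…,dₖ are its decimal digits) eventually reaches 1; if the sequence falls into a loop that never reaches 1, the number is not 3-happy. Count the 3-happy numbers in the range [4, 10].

1

4: 4 → 64 → 280 → 520 → 133 → 55 → 250 → 133  (repeats 133)
5: 5 → 125 → 134 → 92 → 737 → 713 → 371 → 371  (repeats 371)
6: 6 → 216 → 225 → 141 → 66 → 432 → 99 → 1458 → 702 → 351 → 153 → 153  (repeats 153)
7: 7 → 343 → 118 → 514 → 190 → 730 → 370 → 370  (repeats 370)
8: 8 → 512 → 134 → 92 → 737 → 713 → 371 → 371  (repeats 371)
9: 9 → 729 → 1080 → 513 → 153 → 153  (repeats 153)
10: 10 → 1  (reaches 1)
3-happy: 10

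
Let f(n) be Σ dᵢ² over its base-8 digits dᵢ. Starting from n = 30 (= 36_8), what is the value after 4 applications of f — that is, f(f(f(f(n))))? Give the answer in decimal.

30 = (3,6)_8 → 3² + 6² = 45
45 = (5,5)_8 → 5² + 5² = 50
50 = (6,2)_8 → 6² + 2² = 40
40 = (5,0)_8 → 5² + 0² = 25

25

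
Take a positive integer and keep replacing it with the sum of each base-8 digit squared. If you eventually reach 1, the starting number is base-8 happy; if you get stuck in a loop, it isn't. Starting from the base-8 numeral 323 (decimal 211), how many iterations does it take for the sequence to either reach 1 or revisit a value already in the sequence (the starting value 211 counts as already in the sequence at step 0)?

6

211 = (3,2,3)_8 → 3² + 2² + 3² = 22
22 = (2,6)_8 → 2² + 6² = 40
40 = (5,0)_8 → 5² + 0² = 25
25 = (3,1)_8 → 3² + 1² = 10
10 = (1,2)_8 → 1² + 2² = 5
5 = (5)_8 → 5² = 25  — 25 repeats.
That took 6 steps.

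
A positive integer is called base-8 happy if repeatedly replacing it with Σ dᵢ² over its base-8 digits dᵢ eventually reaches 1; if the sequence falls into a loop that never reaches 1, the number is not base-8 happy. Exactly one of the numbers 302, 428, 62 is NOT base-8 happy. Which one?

302: 302 → 77 → 27 → 18 → 8 → 1  — reaches 1 (base-8 happy)
428: 428 → 77 → 27 → 18 → 8 → 1  — reaches 1 (base-8 happy)
62: 62 → 85 → 30 → 45 → 50 → 40 → 25 → 10 → 5 → 25  — repeats 25 (not base-8 happy)

62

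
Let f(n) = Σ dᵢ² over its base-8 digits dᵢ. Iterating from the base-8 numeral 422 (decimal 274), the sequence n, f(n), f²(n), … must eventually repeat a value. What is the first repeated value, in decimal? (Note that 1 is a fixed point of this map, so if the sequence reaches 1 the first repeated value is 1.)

274 = (4,2,2)_8 → 4² + 2² + 2² = 16 + 4 + 4 = 24
24 = (3,0)_8 → 3² + 0² = 9 + 0 = 9
9 = (1,1)_8 → 1² + 1² = 1 + 1 = 2
2 = (2)_8 → 2² = 4
4 = (4)_8 → 4² = 16
16 = (2,0)_8 → 2² + 0² = 4 + 0 = 4  — 4 already appeared earlier.

4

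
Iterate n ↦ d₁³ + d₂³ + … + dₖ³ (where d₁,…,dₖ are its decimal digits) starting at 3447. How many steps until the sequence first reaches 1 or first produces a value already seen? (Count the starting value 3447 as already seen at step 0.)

4

3447 → 3³ + 4³ + 4³ + 7³ = 498
498 → 4³ + 9³ + 8³ = 1305
1305 → 1³ + 3³ + 0³ + 5³ = 153
153 → 1³ + 5³ + 3³ = 153  — 153 repeats.
That took 4 steps.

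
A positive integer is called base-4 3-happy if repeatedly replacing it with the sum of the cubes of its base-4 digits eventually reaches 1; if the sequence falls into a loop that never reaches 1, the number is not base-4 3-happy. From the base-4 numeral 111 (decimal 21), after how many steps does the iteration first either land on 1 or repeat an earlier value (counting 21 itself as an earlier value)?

21 = (1,1,1)_4 → 1³ + 1³ + 1³ = 1 + 1 + 1 = 3
3 = (3)_4 → 3³ = 27
27 = (1,2,3)_4 → 1³ + 2³ + 3³ = 1 + 8 + 27 = 36
36 = (2,1,0)_4 → 2³ + 1³ + 0³ = 8 + 1 + 0 = 9
9 = (2,1)_4 → 2³ + 1³ = 8 + 1 = 9  — 9 repeats.
That took 5 steps.

5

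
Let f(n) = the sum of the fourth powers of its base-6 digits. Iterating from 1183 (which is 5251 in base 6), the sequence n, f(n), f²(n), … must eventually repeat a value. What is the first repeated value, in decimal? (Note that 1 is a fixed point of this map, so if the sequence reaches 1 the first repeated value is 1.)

1183 = (5,2,5,1)_6 → 5⁴ + 2⁴ + 5⁴ + 1⁴ = 625 + 16 + 625 + 1 = 1267
1267 = (5,5,1,1)_6 → 5⁴ + 5⁴ + 1⁴ + 1⁴ = 625 + 625 + 1 + 1 = 1252
1252 = (5,4,4,4)_6 → 5⁴ + 4⁴ + 4⁴ + 4⁴ = 625 + 256 + 256 + 256 = 1393
1393 = (1,0,2,4,1)_6 → 1⁴ + 0⁴ + 2⁴ + 4⁴ + 1⁴ = 1 + 0 + 16 + 256 + 1 = 274
274 = (1,1,3,4)_6 → 1⁴ + 1⁴ + 3⁴ + 4⁴ = 1 + 1 + 81 + 256 = 339
339 = (1,3,2,3)_6 → 1⁴ + 3⁴ + 2⁴ + 3⁴ = 1 + 81 + 16 + 81 = 179
179 = (4,5,5)_6 → 4⁴ + 5⁴ + 5⁴ = 256 + 625 + 625 = 1506
1506 = (1,0,5,5,0)_6 → 1⁴ + 0⁴ + 5⁴ + 5⁴ + 0⁴ = 1 + 0 + 625 + 625 + 0 = 1251
1251 = (5,4,4,3)_6 → 5⁴ + 4⁴ + 4⁴ + 3⁴ = 625 + 256 + 256 + 81 = 1218
1218 = (5,3,5,0)_6 → 5⁴ + 3⁴ + 5⁴ + 0⁴ = 625 + 81 + 625 + 0 = 1331
1331 = (1,0,0,5,5)_6 → 1⁴ + 0⁴ + 0⁴ + 5⁴ + 5⁴ = 1 + 0 + 0 + 625 + 625 = 1251  — 1251 already appeared earlier.

1251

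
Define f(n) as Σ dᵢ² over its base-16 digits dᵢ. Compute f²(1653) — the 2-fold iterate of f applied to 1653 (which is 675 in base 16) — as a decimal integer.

232

1653 = (6,7,5)_16 → 6² + 7² + 5² = 36 + 49 + 25 = 110
110 = (6,14)_16 → 6² + 14² = 36 + 196 = 232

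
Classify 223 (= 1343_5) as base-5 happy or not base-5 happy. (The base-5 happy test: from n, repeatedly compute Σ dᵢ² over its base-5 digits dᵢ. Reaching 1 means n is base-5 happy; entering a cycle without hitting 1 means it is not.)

223 = (1,3,4,3)_5 → 1² + 3² + 4² + 3² = 35
35 = (1,2,0)_5 → 1² + 2² + 0² = 5
5 = (1,0)_5 → 1² + 0² = 1  — reached 1.

base-5 happy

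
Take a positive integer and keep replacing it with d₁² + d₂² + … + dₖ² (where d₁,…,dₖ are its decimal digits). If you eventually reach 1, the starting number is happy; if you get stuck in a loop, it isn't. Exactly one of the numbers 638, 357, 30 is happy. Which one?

638

638: 638 → 109 → 82 → 68 → 100 → 1  — reaches 1 (happy)
357: 357 → 83 → 73 → 58 → 89 → 145 → 42 → 20 → 4 → 16 → 37 → 58  — repeats 58 (not happy)
30: 30 → 9 → 81 → 65 → 61 → 37 → 58 → 89 → 145 → 42 → 20 → 4 → 16 → 37  — repeats 37 (not happy)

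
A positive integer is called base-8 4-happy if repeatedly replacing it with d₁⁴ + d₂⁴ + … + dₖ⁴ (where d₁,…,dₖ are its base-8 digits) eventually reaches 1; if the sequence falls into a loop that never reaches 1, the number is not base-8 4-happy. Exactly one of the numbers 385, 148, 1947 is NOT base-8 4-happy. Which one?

385

385: 385 → 1297 → 289 → 513 → 2 → 16 → 16  — repeats 16 (not base-8 4-happy)
148: 148 → 288 → 512 → 1  — reaches 1 (base-8 4-happy)
1947: 1947 → 1539 → 162 → 288 → 512 → 1  — reaches 1 (base-8 4-happy)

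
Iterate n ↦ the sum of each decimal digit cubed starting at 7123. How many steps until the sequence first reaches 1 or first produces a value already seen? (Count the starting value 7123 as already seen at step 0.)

7123 → 7³ + 1³ + 2³ + 3³ = 343 + 1 + 8 + 27 = 379
379 → 3³ + 7³ + 9³ = 27 + 343 + 729 = 1099
1099 → 1³ + 0³ + 9³ + 9³ = 1 + 0 + 729 + 729 = 1459
1459 → 1³ + 4³ + 5³ + 9³ = 1 + 64 + 125 + 729 = 919
919 → 9³ + 1³ + 9³ = 729 + 1 + 729 = 1459  — 1459 repeats.
That took 5 steps.

5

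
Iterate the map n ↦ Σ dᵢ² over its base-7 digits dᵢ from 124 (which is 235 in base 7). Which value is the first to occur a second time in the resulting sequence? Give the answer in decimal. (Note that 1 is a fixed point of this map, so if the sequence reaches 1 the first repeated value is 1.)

10

124 = (2,3,5)_7 → 2² + 3² + 5² = 4 + 9 + 25 = 38
38 = (5,3)_7 → 5² + 3² = 25 + 9 = 34
34 = (4,6)_7 → 4² + 6² = 16 + 36 = 52
52 = (1,0,3)_7 → 1² + 0² + 3² = 1 + 0 + 9 = 10
10 = (1,3)_7 → 1² + 3² = 1 + 9 = 10  — 10 already appeared earlier.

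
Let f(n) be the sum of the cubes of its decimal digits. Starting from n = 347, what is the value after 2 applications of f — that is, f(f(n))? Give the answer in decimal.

155

347 → 434
434 → 155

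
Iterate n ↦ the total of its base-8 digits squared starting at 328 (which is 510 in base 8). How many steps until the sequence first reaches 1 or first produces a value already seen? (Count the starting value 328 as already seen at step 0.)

328 = (5,1,0)_8 → 5² + 1² + 0² = 26
26 = (3,2)_8 → 3² + 2² = 13
13 = (1,5)_8 → 1² + 5² = 26  — 26 repeats.
That took 3 steps.

3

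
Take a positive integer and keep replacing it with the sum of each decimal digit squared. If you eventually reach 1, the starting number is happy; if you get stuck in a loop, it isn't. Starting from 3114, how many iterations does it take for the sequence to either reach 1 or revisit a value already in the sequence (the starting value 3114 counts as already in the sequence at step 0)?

3114 → 27
27 → 53
53 → 34
34 → 25
25 → 29
29 → 85
85 → 89
89 → 145
145 → 42
42 → 20
20 → 4
4 → 16
16 → 37
37 → 58
58 → 89  — 89 repeats.
That took 15 steps.

15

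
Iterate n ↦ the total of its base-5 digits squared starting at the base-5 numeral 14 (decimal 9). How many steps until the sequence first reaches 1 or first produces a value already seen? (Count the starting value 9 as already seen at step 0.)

3

9 = (1,4)_5 → 1² + 4² = 1 + 16 = 17
17 = (3,2)_5 → 3² + 2² = 9 + 4 = 13
13 = (2,3)_5 → 2² + 3² = 4 + 9 = 13  — 13 repeats.
That took 3 steps.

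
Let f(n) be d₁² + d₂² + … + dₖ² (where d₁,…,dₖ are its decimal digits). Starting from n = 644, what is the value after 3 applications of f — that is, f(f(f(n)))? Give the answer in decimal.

644 → 6² + 4² + 4² = 36 + 16 + 16 = 68
68 → 6² + 8² = 36 + 64 = 100
100 → 1² + 0² + 0² = 1 + 0 + 0 = 1

1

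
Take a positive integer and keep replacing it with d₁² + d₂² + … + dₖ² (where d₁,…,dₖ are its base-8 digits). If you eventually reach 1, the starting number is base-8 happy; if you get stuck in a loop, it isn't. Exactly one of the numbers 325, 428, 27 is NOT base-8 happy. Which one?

325

325: 325 → 50 → 40 → 25 → 10 → 5 → 25  — repeats 25 (not base-8 happy)
428: 428 → 77 → 27 → 18 → 8 → 1  — reaches 1 (base-8 happy)
27: 27 → 18 → 8 → 1  — reaches 1 (base-8 happy)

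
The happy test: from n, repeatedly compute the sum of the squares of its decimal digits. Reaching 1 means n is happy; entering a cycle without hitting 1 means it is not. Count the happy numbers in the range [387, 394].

2

387: 387 → 122 → 9 → 81 → 65 → 61 → 37 → 58 → 89 → 145 → 42 → 20 → 4 → 16 → 37  (repeats 37)
388: 388 → 137 → 59 → 106 → 37 → 58 → 89 → 145 → 42 → 20 → 4 → 16 → 37  (repeats 37)
389: 389 → 154 → 42 → 20 → 4 → 16 → 37 → 58 → 89 → 145 → 42  (repeats 42)
390: 390 → 90 → 81 → 65 → 61 → 37 → 58 → 89 → 145 → 42 → 20 → 4 → 16 → 37  (repeats 37)
391: 391 → 91 → 82 → 68 → 100 → 1  (reaches 1)
392: 392 → 94 → 97 → 130 → 10 → 1  (reaches 1)
393: 393 → 99 → 162 → 41 → 17 → 50 → 25 → 29 → 85 → 89 → 145 → 42 → 20 → 4 → 16 → 37 → 58 → 89  (repeats 89)
394: 394 → 106 → 37 → 58 → 89 → 145 → 42 → 20 → 4 → 16 → 37  (repeats 37)
happy: 391, 392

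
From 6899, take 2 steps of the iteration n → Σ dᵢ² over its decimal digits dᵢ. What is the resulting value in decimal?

6899 → 6² + 8² + 9² + 9² = 262
262 → 2² + 6² + 2² = 44

44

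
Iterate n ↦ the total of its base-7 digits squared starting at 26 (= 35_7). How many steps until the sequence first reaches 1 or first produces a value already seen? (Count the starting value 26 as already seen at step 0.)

4

26 = (3,5)_7 → 3² + 5² = 9 + 25 = 34
34 = (4,6)_7 → 4² + 6² = 16 + 36 = 52
52 = (1,0,3)_7 → 1² + 0² + 3² = 1 + 0 + 9 = 10
10 = (1,3)_7 → 1² + 3² = 1 + 9 = 10  — 10 repeats.
That took 4 steps.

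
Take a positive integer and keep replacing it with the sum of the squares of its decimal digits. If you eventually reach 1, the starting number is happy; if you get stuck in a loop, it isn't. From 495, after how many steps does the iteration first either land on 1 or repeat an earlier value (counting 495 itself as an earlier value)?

495 → 4² + 9² + 5² = 16 + 81 + 25 = 122
122 → 1² + 2² + 2² = 1 + 4 + 4 = 9
9 → 9² = 81
81 → 8² + 1² = 64 + 1 = 65
65 → 6² + 5² = 36 + 25 = 61
61 → 6² + 1² = 36 + 1 = 37
37 → 3² + 7² = 9 + 49 = 58
58 → 5² + 8² = 25 + 64 = 89
89 → 8² + 9² = 64 + 81 = 145
145 → 1² + 4² + 5² = 1 + 16 + 25 = 42
42 → 4² + 2² = 16 + 4 = 20
20 → 2² + 0² = 4 + 0 = 4
4 → 4² = 16
16 → 1² + 6² = 1 + 36 = 37  — 37 repeats.
That took 14 steps.

14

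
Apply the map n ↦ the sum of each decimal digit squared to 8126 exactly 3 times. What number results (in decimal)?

8126 → 105
105 → 26
26 → 40

40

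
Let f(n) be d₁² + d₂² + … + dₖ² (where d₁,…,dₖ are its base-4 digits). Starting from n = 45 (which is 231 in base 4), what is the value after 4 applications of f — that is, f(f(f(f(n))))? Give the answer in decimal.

45 = (2,3,1)_4 → 2² + 3² + 1² = 14
14 = (3,2)_4 → 3² + 2² = 13
13 = (3,1)_4 → 3² + 1² = 10
10 = (2,2)_4 → 2² + 2² = 8

8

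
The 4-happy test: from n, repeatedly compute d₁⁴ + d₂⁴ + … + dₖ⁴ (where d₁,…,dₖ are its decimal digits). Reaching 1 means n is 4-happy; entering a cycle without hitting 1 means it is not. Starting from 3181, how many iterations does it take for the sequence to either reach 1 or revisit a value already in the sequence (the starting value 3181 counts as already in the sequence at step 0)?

8

3181 → 3⁴ + 1⁴ + 8⁴ + 1⁴ = 81 + 1 + 4096 + 1 = 4179
4179 → 4⁴ + 1⁴ + 7⁴ + 9⁴ = 256 + 1 + 2401 + 6561 = 9219
9219 → 9⁴ + 2⁴ + 1⁴ + 9⁴ = 6561 + 16 + 1 + 6561 = 13139
13139 → 1⁴ + 3⁴ + 1⁴ + 3⁴ + 9⁴ = 1 + 81 + 1 + 81 + 6561 = 6725
6725 → 6⁴ + 7⁴ + 2⁴ + 5⁴ = 1296 + 2401 + 16 + 625 = 4338
4338 → 4⁴ + 3⁴ + 3⁴ + 8⁴ = 256 + 81 + 81 + 4096 = 4514
4514 → 4⁴ + 5⁴ + 1⁴ + 4⁴ = 256 + 625 + 1 + 256 = 1138
1138 → 1⁴ + 1⁴ + 3⁴ + 8⁴ = 1 + 1 + 81 + 4096 = 4179  — 4179 repeats.
That took 8 steps.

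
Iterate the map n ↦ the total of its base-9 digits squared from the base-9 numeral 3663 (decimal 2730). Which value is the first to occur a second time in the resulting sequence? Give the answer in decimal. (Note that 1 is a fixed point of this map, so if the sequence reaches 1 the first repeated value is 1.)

50

2730 = (3,6,6,3)_9 → 3² + 6² + 6² + 3² = 9 + 36 + 36 + 9 = 90
90 = (1,1,0)_9 → 1² + 1² + 0² = 1 + 1 + 0 = 2
2 = (2)_9 → 2² = 4
4 = (4)_9 → 4² = 16
16 = (1,7)_9 → 1² + 7² = 1 + 49 = 50
50 = (5,5)_9 → 5² + 5² = 25 + 25 = 50  — 50 already appeared earlier.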